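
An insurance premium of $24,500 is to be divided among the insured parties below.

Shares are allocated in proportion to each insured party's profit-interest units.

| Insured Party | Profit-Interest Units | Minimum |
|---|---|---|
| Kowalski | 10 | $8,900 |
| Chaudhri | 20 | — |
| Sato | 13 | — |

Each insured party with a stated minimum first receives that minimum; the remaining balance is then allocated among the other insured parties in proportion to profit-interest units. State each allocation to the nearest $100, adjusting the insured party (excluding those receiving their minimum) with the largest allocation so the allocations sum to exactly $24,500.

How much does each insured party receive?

Minimums first: Kowalski $8,900. Residual $15,600.
Residual split over remaining profit-interest units 33: Chaudhri 9,454.55 → $9,500; Sato 6,145.45 → $6,100.

Kowalski: $8,900 · Chaudhri: $9,500 · Sato: $6,100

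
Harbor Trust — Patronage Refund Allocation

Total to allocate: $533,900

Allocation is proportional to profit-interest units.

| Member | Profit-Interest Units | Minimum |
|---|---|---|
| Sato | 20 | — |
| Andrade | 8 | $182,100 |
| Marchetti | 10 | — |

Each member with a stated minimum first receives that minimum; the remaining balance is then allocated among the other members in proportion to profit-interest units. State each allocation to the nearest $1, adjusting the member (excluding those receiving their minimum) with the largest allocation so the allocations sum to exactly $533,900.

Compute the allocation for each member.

Minimums first: Andrade $182,100. Remaining pool $351,800.
Remaining pool split over remaining profit-interest units 30: Sato 234,533.33 → $234,533; Marchetti 117,266.67 → $117,267.

Sato: $234,533 | Andrade: $182,100 | Marchetti: $117,267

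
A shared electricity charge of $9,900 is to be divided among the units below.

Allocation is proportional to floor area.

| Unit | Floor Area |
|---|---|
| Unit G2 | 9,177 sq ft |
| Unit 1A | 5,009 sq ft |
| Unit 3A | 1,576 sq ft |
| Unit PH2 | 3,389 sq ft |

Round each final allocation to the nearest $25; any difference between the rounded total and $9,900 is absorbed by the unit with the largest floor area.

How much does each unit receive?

Unit G2: $4,725; Unit 1A: $2,600; Unit 3A: $825; Unit PH2: $1,750

Total floor area = 9,177 + 5,009 + 1,576 + 3,389 = 19,151.
Unrounded shares: Unit G2 4,744.00; Unit 1A 2,589.37; Unit 3A 814.70; Unit PH2 1,751.92.
Rounded to nearest $25: Unit G2 $4,750; Unit 1A $2,600; Unit 3A $825; Unit PH2 $1,750. Sum = $9,925.
Difference $9,900 − $9,925 = −$25 applied to largest floor area (Unit G2): Unit G2 becomes $4,725.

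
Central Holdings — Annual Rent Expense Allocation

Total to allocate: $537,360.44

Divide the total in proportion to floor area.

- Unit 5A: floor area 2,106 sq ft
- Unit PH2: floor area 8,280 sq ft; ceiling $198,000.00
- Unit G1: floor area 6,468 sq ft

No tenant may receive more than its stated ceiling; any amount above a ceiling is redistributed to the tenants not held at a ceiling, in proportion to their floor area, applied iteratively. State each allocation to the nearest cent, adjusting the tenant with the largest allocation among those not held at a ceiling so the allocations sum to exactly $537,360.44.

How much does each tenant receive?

Unit 5A: $83,355.85 · Unit PH2: $198,000.00 · Unit G1: $256,004.59

Combined floor area = 16,854.
Unconstrained shares: Unit 5A 67,146.1426; Unit PH2 263,993.3810; Unit G1 206,220.9165.
Capped: Unit PH2 ($198,000.00); residual $339,360.44 reallocated over remaining floor area 8,574.
Redistributed shares: Unit 5A 83,355.8534 → $83,355.85; Unit G1 256,004.5866 → $256,004.59.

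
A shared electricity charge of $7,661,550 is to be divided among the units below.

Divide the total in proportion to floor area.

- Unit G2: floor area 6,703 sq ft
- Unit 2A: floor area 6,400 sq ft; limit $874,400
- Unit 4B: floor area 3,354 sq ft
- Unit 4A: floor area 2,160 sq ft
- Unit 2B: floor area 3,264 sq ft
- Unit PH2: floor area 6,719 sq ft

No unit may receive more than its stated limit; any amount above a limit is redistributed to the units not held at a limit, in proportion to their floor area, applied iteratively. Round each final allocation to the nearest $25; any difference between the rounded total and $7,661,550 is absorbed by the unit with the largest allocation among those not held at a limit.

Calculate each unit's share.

Unit G2: $2,049,300; Unit 2A: $874,400; Unit 4B: $1,025,400; Unit 4A: $660,375; Unit 2B: $997,900; Unit PH2: $2,054,175

Total floor area = 28,600.
Pro-rata shares before constraints: Unit G2 1,795,642.30; Unit 2A 1,714,472.73; Unit 4B 898,490.86; Unit 4A 578,634.55; Unit 2B 874,381.09; Unit PH2 1,799,928.48.
Cap binds for Unit 2A ($874,400); balance $6,787,150 reallocated over remaining floor area 22,200.
Shares after redistribution: Unit G2 2,049,291.28 → $2,049,300; Unit 4B 1,025,409.96 → $1,025,400; Unit 4A 660,371.35 → $660,375; Unit 2B 997,894.49 → $997,900; Unit PH2 2,054,182.92 → $2,054,175.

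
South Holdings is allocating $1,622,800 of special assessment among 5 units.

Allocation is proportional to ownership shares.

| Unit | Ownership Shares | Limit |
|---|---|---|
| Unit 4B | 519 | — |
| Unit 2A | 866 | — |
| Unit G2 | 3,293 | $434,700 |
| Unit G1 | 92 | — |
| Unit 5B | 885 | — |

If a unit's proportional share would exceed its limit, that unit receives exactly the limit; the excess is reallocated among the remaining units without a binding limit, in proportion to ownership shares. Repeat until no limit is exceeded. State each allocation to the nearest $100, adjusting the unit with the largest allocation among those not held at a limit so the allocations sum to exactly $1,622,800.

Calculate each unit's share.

Unit 4B: $261,100 | Unit 2A: $435,600 | Unit G2: $434,700 | Unit G1: $46,300 | Unit 5B: $445,100

Total ownership shares = 5,655.
Pro-rata shares before constraints: Unit 4B 148,936.02; Unit 2A 248,513.67; Unit G2 944,983.27; Unit G1 26,400.99; Unit 5B 253,966.05.
Capped: Unit G2 ($434,700); residual $1,188,100 reallocated over remaining ownership shares 2,362.
Remaining shares: Unit 4B 261,060.08 → $261,100; Unit 2A 435,603.13 → $435,600; Unit G1 46,276.55 → $46,300; Unit 5B 445,160.25 → $445,200.
Rounding difference −$100 applied to Unit 5B → $445,100.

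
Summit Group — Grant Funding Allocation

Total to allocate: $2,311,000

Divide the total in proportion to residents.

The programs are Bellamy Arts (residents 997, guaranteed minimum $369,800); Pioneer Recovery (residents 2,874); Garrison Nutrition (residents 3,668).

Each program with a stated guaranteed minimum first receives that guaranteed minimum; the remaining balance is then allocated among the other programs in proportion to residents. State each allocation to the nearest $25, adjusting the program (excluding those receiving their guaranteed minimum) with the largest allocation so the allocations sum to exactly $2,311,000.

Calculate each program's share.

Bellamy Arts: $369,800 | Pioneer Recovery: $852,800 | Garrison Nutrition: $1,088,400

Fund the minimums — Bellamy Arts $369,800. Residual $1,941,200.
Residual split over remaining residents 6,542: Pioneer Recovery 852,798.65 → $852,800; Garrison Nutrition 1,088,401.35 → $1,088,400.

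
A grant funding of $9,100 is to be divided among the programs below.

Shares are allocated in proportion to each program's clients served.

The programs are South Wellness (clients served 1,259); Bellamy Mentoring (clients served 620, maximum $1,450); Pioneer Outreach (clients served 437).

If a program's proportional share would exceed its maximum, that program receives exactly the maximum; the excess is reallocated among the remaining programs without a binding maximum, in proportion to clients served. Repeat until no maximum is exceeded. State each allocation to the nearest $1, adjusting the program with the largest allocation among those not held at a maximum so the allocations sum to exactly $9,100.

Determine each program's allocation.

Clients served total: 2,316.
Pro-rata shares before constraints: South Wellness 4,946.85; Bellamy Mentoring 2,436.10; Pioneer Outreach 1,717.06.
Capped: Bellamy Mentoring ($1,450); remaining pool $7,650 reallocated over remaining clients served 1,696.
Remaining shares: South Wellness 5,678.86 → $5,679; Pioneer Outreach 1,971.14 → $1,971.

South Wellness: $5,679; Bellamy Mentoring: $1,450; Pioneer Outreach: $1,971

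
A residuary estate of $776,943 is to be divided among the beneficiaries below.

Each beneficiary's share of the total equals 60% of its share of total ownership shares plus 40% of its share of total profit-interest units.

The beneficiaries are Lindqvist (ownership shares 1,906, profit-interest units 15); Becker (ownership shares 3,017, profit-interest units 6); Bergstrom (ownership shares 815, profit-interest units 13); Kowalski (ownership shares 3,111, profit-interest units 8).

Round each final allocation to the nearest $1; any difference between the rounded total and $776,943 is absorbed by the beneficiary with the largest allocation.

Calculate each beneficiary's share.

Lindqvist: $211,400 · Becker: $203,332 · Bergstrom: $139,127 · Kowalski: $223,084

Totals — ownership shares 8,849, profit-interest units 42.
Composite weights (60% ownership shares + 40% profit-interest units): Lindqvist 0.2721; Becker 0.2617; Bergstrom 0.1791; Kowalski 0.2871.
Raw shares: Lindqvist 211,400.04; Becker 203,332.47; Bergstrom 139,127.19; Kowalski 223,083.31.
At nearest $1: Lindqvist $211,400; Becker $203,332; Bergstrom $139,127; Kowalski $223,083. Sum = $776,942.
Difference $776,943 − $776,942 = +$1 applied to largest allocation (Kowalski): Kowalski becomes $223,084.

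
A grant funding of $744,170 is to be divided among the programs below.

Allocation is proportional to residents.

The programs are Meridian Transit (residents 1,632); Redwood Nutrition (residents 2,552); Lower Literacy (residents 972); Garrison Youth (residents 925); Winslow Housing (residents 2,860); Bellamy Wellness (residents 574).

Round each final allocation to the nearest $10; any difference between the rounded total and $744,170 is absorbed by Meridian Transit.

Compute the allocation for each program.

Meridian Transit: $127,650 | Redwood Nutrition: $199,590 | Lower Literacy: $76,020 | Garrison Youth: $72,340 | Winslow Housing: $223,680 | Bellamy Wellness: $44,890

Total residents = 9,515.
Unrounded shares: Meridian Transit 1,632/9,515 × $744,170 = 127,639.04; Redwood Nutrition 2,552/9,515 × $744,170 = 199,592.42; Lower Literacy 972/9,515 × $744,170 = 76,020.31; Garrison Youth 925/9,515 × $744,170 = 72,344.43; Winslow Housing 2,860/9,515 × $744,170 = 223,681.16; Bellamy Wellness 574/9,515 × $744,170 = 44,892.65.
At nearest $10: Meridian Transit $127,640; Redwood Nutrition $199,590; Lower Literacy $76,020; Garrison Youth $72,340; Winslow Housing $223,680; Bellamy Wellness $44,890. Sum = $744,160.
Difference $744,170 − $744,160 = +$10 applied to Meridian Transit: Meridian Transit becomes $127,650.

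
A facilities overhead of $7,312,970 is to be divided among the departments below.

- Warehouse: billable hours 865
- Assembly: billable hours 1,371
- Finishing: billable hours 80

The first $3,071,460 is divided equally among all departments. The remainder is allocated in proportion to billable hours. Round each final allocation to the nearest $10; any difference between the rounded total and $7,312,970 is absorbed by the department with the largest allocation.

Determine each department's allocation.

Warehouse: $2,607,980 · Assembly: $3,534,660 · Finishing: $1,170,330

Equal tier: $3,071,460 ÷ 3 = $1,023,820 apiece.
Remainder $4,241,510 by billable hours (total 2,316): Warehouse 1,584,156.37 → $1,584,160; Assembly 2,510,842.06 → $2,510,840; Finishing 146,511.57 → $146,510.
Totals: Warehouse $1,023,820 + $1,584,160 = $2,607,980; Assembly $1,023,820 + $2,510,840 = $3,534,660; Finishing $1,023,820 + $146,510 = $1,170,330.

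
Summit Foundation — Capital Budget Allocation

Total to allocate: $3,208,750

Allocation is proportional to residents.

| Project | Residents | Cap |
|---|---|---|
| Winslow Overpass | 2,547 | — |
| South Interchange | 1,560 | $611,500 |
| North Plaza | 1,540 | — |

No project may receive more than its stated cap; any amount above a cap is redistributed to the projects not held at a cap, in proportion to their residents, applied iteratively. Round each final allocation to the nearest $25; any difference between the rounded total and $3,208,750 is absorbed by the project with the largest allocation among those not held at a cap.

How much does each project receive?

Winslow Overpass: $1,618,600 | South Interchange: $611,500 | North Plaza: $978,650

Residents total: 5,647.
Pro-rata shares before constraints: Winslow Overpass 1,447,261.60; South Interchange 886,426.42; North Plaza 875,061.98.
Capped: South Interchange ($611,500); balance $2,597,250 reallocated over remaining residents 4,087.
Remaining shares: Winslow Overpass 1,618,594.51 → $1,618,600; North Plaza 978,655.49 → $978,650.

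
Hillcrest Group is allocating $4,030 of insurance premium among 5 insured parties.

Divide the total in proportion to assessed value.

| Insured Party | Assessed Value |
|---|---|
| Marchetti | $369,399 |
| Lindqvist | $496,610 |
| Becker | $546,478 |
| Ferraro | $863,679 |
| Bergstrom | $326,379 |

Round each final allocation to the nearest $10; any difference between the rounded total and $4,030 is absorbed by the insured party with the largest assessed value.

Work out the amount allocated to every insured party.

Sum of assessed value: 2,602,545.
Proportional shares: Marchetti 369,399/2,602,545 × $4,030 = 572.01; Lindqvist 496,610/2,602,545 × $4,030 = 768.99; Becker 546,478/2,602,545 × $4,030 = 846.21; Ferraro 863,679/2,602,545 × $4,030 = 1,337.39; Bergstrom 326,379/2,602,545 × $4,030 = 505.39.
At nearest $10: Marchetti $570; Lindqvist $770; Becker $850; Ferraro $1,340; Bergstrom $510. Sum = $4,040.
Difference $4,030 − $4,040 = −$10 applied to largest assessed value (Ferraro): Ferraro becomes $1,330.

Marchetti: $570 | Lindqvist: $770 | Becker: $850 | Ferraro: $1,330 | Bergstrom: $510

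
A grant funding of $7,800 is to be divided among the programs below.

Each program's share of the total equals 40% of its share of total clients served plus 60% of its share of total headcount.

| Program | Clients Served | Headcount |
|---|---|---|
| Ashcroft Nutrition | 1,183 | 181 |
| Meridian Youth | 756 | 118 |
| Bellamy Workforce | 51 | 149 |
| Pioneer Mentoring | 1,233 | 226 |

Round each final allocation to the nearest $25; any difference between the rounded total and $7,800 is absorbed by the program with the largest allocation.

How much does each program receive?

Ashcroft Nutrition: $2,400 · Meridian Youth: $1,550 · Bellamy Workforce: $1,075 · Pioneer Mentoring: $2,775

Clients served total 3,223; headcount total 674.
Blended shares (40% clients served + 60% headcount): Ashcroft Nutrition 0.3079; Meridian Youth 0.1989; Bellamy Workforce 0.1390; Pioneer Mentoring 0.3542.
Proportional shares: Ashcroft Nutrition 2,401.99; Meridian Youth 1,551.19; Bellamy Workforce 1,083.97; Pioneer Mentoring 2,762.85.
Rounded to nearest $25: Ashcroft Nutrition $2,400; Meridian Youth $1,550; Bellamy Workforce $1,075; Pioneer Mentoring $2,775. Sum = $7,800.
No rounding difference to absorb.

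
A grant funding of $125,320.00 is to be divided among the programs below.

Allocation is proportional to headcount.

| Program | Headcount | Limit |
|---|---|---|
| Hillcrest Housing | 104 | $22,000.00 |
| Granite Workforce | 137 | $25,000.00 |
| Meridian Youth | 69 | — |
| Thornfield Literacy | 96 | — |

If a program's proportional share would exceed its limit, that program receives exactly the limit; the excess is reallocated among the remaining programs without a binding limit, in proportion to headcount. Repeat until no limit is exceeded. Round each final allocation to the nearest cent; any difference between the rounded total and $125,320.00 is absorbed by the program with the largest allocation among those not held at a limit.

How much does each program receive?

Hillcrest Housing: $22,000.00 · Granite Workforce: $25,000.00 · Meridian Youth: $32,752.00 · Thornfield Literacy: $45,568.00

Headcount total: 406.
Proportional shares (ignoring caps): Hillcrest Housing 32,101.6749; Granite Workforce 42,287.7833; Meridian Youth 21,298.2266; Thornfield Literacy 29,632.3153.
Capped: Hillcrest Housing ($22,000.00), Granite Workforce ($25,000.00); balance $78,320.00 reallocated over remaining headcount 165.
Remaining shares: Meridian Youth 32,752.0000 → $32,752.00; Thornfield Literacy 45,568.0000 → $45,568.00.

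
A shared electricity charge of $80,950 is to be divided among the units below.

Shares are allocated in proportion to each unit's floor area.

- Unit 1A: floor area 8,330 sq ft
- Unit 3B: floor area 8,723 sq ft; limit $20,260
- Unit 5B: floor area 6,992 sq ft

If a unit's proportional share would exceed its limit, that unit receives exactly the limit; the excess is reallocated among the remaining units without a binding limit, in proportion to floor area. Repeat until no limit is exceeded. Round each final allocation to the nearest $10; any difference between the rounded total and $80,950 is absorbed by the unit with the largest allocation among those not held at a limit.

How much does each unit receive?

Unit 1A: $32,990; Unit 3B: $20,260; Unit 5B: $27,700

Floor area total: 24,045.
Pro-rata shares before constraints: Unit 1A 28,043.81; Unit 3B 29,366.89; Unit 5B 23,539.30.
Cap binds for Unit 3B ($20,260); remaining pool $60,690 reallocated over remaining floor area 15,322.
Redistributed shares: Unit 1A 32,994.89 → $32,990; Unit 5B 27,695.11 → $27,700.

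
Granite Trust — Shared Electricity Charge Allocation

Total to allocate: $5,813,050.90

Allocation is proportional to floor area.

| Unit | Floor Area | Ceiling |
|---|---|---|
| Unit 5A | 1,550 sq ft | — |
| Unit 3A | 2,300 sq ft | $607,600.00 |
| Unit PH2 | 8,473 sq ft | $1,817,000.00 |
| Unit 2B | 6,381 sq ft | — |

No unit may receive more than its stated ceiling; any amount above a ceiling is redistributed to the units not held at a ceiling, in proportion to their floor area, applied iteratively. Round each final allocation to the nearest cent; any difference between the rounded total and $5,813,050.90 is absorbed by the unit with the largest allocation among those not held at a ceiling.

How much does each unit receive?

Sum of floor area: 18,704.
Proportional shares (ignoring caps): Unit 5A 481,727.3789; Unit 3A 714,821.2719; Unit PH2 2,633,339.4074; Unit 2B 1,983,162.8418.
Held at cap: Unit 3A ($607,600.00), Unit PH2 ($1,817,000.00); remaining pool $3,388,450.90 reallocated over remaining floor area 7,931.
Redistributed shares: Unit 5A 662,224.0443 → $662,224.04; Unit 2B 2,726,226.8557 → $2,726,226.86.

Unit 5A: $662,224.04 | Unit 3A: $607,600.00 | Unit PH2: $1,817,000.00 | Unit 2B: $2,726,226.86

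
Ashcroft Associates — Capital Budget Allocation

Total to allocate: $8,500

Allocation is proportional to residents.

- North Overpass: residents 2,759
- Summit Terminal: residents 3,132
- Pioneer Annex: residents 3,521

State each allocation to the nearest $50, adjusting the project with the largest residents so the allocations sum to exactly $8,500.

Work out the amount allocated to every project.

Sum of residents: 2,759 + 3,132 + 3,521 = 9,412.
Unrounded shares: North Overpass 2,491.66; Summit Terminal 2,828.52; Pioneer Annex 3,179.82.
Rounded to nearest $50: North Overpass $2,500; Summit Terminal $2,850; Pioneer Annex $3,200. Sum = $8,550.
Difference $8,500 − $8,550 = −$50 applied to largest residents (Pioneer Annex): Pioneer Annex becomes $3,150.

North Overpass: $2,500; Summit Terminal: $2,850; Pioneer Annex: $3,150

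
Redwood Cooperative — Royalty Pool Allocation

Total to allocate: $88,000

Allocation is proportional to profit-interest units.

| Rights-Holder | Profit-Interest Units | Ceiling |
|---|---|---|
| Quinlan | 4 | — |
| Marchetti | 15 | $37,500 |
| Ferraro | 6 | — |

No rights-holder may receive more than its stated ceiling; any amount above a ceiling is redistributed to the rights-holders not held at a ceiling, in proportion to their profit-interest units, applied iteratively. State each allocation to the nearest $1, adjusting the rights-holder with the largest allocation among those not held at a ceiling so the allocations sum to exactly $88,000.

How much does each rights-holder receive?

Quinlan: $20,200 | Marchetti: $37,500 | Ferraro: $30,300

Profit-interest units total: 25.
Unconstrained shares: Quinlan 14,080.00; Marchetti 52,800.00; Ferraro 21,120.00.
Cap binds for Marchetti ($37,500); balance $50,500 reallocated over remaining profit-interest units 10.
Redistributed shares: Quinlan 20,200.00 → $20,200; Ferraro 30,300.00 → $30,300.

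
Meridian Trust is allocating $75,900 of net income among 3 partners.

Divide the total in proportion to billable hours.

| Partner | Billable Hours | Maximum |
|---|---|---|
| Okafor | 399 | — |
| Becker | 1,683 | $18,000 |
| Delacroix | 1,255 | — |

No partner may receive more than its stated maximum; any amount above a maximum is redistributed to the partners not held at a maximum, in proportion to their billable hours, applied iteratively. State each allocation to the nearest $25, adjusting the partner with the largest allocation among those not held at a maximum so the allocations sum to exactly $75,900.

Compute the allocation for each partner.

Okafor: $13,975 · Becker: $18,000 · Delacroix: $43,925

Billable hours total: 3,337.
Proportional shares (ignoring caps): Okafor 9,075.25; Becker 38,279.80; Delacroix 28,544.95.
Capped: Becker ($18,000); balance $57,900 reallocated over remaining billable hours 1,654.
Redistributed shares: Okafor 13,967.41 → $13,975; Delacroix 43,932.59 → $43,925.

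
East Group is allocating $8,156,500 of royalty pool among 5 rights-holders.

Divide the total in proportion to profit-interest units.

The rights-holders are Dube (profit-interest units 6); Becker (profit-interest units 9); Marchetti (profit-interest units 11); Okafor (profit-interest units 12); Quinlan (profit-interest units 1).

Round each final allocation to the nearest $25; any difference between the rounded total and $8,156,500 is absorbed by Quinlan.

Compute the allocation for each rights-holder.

Profit-interest units total: 39.
Proportional shares: Dube 6/39 × $8,156,500 = 1,254,846.15; Becker 9/39 × $8,156,500 = 1,882,269.23; Marchetti 11/39 × $8,156,500 = 2,300,551.28; Okafor 12/39 × $8,156,500 = 2,509,692.31; Quinlan 1/39 × $8,156,500 = 209,141.03.
Rounded to nearest $25: Dube $1,254,850; Becker $1,882,275; Marchetti $2,300,550; Okafor $2,509,700; Quinlan $209,150. Sum = $8,156,525.
Difference $8,156,500 − $8,156,525 = −$25 applied to Quinlan: Quinlan becomes $209,125.

Dube: $1,254,850 | Becker: $1,882,275 | Marchetti: $2,300,550 | Okafor: $2,509,700 | Quinlan: $209,125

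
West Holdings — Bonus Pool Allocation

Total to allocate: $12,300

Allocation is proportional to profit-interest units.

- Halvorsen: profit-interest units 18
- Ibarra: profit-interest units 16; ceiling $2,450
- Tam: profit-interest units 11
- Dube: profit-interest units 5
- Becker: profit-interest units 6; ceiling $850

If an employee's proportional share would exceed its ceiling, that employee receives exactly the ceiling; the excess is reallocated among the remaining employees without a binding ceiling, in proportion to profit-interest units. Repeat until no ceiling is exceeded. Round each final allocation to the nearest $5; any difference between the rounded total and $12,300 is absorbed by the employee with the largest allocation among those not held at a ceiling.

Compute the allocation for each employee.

Total profit-interest units = 56.
Proportional shares (ignoring caps): Halvorsen 3,953.57; Ibarra 3,514.29; Tam 2,416.07; Dube 1,098.21; Becker 1,317.86.
Held at cap: Ibarra ($2,450), Becker ($850); residual $9,000 reallocated over remaining profit-interest units 34.
Redistributed shares: Halvorsen 4,764.71 → $4,765; Tam 2,911.76 → $2,910; Dube 1,323.53 → $1,325.

Halvorsen: $4,765 | Ibarra: $2,450 | Tam: $2,910 | Dube: $1,325 | Becker: $850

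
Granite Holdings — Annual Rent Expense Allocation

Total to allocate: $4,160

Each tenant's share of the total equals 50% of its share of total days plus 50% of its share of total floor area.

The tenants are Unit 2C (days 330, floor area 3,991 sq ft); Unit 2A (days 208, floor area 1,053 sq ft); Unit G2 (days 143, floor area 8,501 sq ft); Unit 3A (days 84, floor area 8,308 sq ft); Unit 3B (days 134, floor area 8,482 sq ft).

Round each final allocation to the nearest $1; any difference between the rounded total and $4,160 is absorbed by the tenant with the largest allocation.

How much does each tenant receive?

Totals — days 899, floor area 30,335.
Combined weights (50% days + 50% floor area): Unit 2C 0.2493; Unit 2A 0.1330; Unit G2 0.2197; Unit 3A 0.1837; Unit 3B 0.2143.
Raw shares: Unit 2C 1,037.17; Unit 2A 553.45; Unit G2 913.75; Unit 3A 764.01; Unit 3B 891.62.
After rounding ($1): Unit 2C $1,037; Unit 2A $553; Unit G2 $914; Unit 3A $764; Unit 3B $892. Sum = $4,160.
Rounded total matches; no reconciliation needed.

Unit 2C: $1,037 · Unit 2A: $553 · Unit G2: $914 · Unit 3A: $764 · Unit 3B: $892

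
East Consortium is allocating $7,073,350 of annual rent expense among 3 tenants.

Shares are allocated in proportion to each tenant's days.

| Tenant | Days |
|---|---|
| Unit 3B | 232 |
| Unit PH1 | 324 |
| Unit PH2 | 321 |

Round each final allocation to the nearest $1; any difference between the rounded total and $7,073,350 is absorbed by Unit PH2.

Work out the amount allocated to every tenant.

Unit 3B: $1,871,171 · Unit PH1: $2,613,187 · Unit PH2: $2,588,992

Combined days = 877.
Unrounded shares: Unit 3B 232/877 × $7,073,350 = 1,871,171.27; Unit PH1 324/877 × $7,073,350 = 2,613,187.46; Unit PH2 321/877 × $7,073,350 = 2,588,991.28.
Rounded to nearest $1: Unit 3B $1,871,171; Unit PH1 $2,613,187; Unit PH2 $2,588,991. Sum = $7,073,349.
Difference $7,073,350 − $7,073,349 = +$1 applied to Unit PH2: Unit PH2 becomes $2,588,992.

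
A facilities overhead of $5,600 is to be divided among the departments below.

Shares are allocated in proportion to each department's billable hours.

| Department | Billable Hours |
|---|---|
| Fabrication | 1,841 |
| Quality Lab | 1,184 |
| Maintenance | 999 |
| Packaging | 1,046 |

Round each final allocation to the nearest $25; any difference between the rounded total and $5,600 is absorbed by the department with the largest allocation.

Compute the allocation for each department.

Fabrication: $2,050 · Quality Lab: $1,300 · Maintenance: $1,100 · Packaging: $1,150

Combined billable hours = 5,070.
Proportional shares: Fabrication 1,841/5,070 × $5,600 = 2,033.45; Quality Lab 1,184/5,070 × $5,600 = 1,307.77; Maintenance 999/5,070 × $5,600 = 1,103.43; Packaging 1,046/5,070 × $5,600 = 1,155.35.
At nearest $25: Fabrication $2,025; Quality Lab $1,300; Maintenance $1,100; Packaging $1,150. Sum = $5,575.
Difference $5,600 − $5,575 = +$25 applied to largest allocation (Fabrication): Fabrication becomes $2,050.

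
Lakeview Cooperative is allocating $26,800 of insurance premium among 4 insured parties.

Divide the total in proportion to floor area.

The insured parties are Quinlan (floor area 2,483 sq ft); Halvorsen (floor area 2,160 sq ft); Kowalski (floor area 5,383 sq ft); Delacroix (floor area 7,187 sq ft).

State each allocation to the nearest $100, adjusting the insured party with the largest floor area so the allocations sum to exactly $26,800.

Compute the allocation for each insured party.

Quinlan: $3,900 · Halvorsen: $3,400 · Kowalski: $8,400 · Delacroix: $11,100

Sum of floor area: 17,213.
Unrounded shares: Quinlan 2,483/17,213 × $26,800 = 3,865.94; Halvorsen 2,160/17,213 × $26,800 = 3,363.04; Kowalski 5,383/17,213 × $26,800 = 8,381.13; Delacroix 7,187/17,213 × $26,800 = 11,189.89.
At nearest $100: Quinlan $3,900; Halvorsen $3,400; Kowalski $8,400; Delacroix $11,200. Sum = $26,900.
Difference $26,800 − $26,900 = −$100 applied to largest floor area (Delacroix): Delacroix becomes $11,100.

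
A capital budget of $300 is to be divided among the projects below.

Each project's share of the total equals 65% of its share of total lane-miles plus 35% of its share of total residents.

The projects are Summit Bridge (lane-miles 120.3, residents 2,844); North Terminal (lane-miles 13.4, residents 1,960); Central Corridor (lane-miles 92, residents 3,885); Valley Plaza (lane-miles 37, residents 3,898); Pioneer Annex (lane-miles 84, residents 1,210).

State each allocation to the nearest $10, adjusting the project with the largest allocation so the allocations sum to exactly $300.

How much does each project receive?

Summit Bridge: $90 | North Terminal: $20 | Central Corridor: $80 | Valley Plaza: $50 | Pioneer Annex: $60

Lane-miles total 346.7; residents total 13,797.
Combined weights (65% lane-miles + 35% residents): Summit Bridge 0.2977; North Terminal 0.0748; Central Corridor 0.2710; Valley Plaza 0.1683; Pioneer Annex 0.1882.
Unrounded shares: Summit Bridge 89.31; North Terminal 22.45; Central Corridor 81.31; Valley Plaza 50.48; Pioneer Annex 56.45.
After rounding ($10): Summit Bridge $90; North Terminal $20; Central Corridor $80; Valley Plaza $50; Pioneer Annex $60. Sum = $300.
Rounded total matches; no reconciliation needed.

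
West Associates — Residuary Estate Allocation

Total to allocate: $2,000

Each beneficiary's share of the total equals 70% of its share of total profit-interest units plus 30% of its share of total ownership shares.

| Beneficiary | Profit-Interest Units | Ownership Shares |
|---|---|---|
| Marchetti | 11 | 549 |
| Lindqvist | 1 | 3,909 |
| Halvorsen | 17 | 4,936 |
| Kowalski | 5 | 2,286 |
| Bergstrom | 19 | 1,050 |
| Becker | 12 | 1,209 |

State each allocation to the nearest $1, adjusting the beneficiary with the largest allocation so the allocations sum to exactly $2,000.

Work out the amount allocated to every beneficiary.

Profit-interest units total 65; ownership shares total 13,939.
Composite weights (70% profit-interest units + 30% ownership shares): Marchetti 0.1303; Lindqvist 0.0949; Halvorsen 0.2893; Kowalski 0.1030; Bergstrom 0.2272; Becker 0.1553.
Unrounded shares: Marchetti 260.55; Lindqvist 189.80; Halvorsen 578.62; Kowalski 206.09; Bergstrom 454.43; Becker 310.503.
At nearest $1: Marchetti $261; Lindqvist $190; Halvorsen $579; Kowalski $206; Bergstrom $454; Becker $311. Sum = $2,001.
Difference $2,000 − $2,001 = −$1 applied to largest allocation (Halvorsen): Halvorsen becomes $578.

Marchetti: $261; Lindqvist: $190; Halvorsen: $578; Kowalski: $206; Bergstrom: $454; Becker: $311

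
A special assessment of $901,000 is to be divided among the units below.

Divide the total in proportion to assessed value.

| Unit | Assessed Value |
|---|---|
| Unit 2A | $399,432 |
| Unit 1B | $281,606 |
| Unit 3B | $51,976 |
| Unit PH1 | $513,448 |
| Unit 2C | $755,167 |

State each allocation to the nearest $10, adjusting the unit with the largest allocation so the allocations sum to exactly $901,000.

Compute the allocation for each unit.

Sum of assessed value: 2,001,629.
Raw shares: Unit 2A 399,432/2,001,629 × $901,000 = 179,797.67; Unit 1B 281,606/2,001,629 × $901,000 = 126,760.26; Unit 3B 51,976/2,001,629 × $901,000 = 23,396.13; Unit PH1 513,448/2,001,629 × $901,000 = 231,120.08; Unit 2C 755,167/2,001,629 × $901,000 = 339,925.86.
At nearest $10: Unit 2A $179,800; Unit 1B $126,760; Unit 3B $23,400; Unit PH1 $231,120; Unit 2C $339,930. Sum = $901,010.
Difference $901,000 − $901,010 = −$10 applied to largest allocation (Unit 2C): Unit 2C becomes $339,920.

Unit 2A: $179,800 · Unit 1B: $126,760 · Unit 3B: $23,400 · Unit PH1: $231,120 · Unit 2C: $339,920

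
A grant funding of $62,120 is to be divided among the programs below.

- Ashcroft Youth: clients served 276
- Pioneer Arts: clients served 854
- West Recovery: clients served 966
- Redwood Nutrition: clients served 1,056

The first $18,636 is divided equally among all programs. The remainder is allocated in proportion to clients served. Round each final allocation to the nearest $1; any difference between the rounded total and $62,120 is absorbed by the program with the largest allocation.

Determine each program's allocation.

$18,636 shared equally gives $4,659 per program.
Remainder $43,484 by clients served (total 3,152): Ashcroft Youth 3,807.61 → $3,808; Pioneer Arts 11,781.52 → $11,782; West Recovery 13,326.63 → $13,327; Redwood Nutrition 14,568.24 → $14,568.
Rounding difference −$1 on remainder applied to Redwood Nutrition.
Totals: Ashcroft Youth $4,659 + $3,808 = $8,467; Pioneer Arts $4,659 + $11,782 = $16,441; West Recovery $4,659 + $13,327 = $17,986; Redwood Nutrition $4,659 + $14,567 = $19,226.

Ashcroft Youth: $8,467 | Pioneer Arts: $16,441 | West Recovery: $17,986 | Redwood Nutrition: $19,226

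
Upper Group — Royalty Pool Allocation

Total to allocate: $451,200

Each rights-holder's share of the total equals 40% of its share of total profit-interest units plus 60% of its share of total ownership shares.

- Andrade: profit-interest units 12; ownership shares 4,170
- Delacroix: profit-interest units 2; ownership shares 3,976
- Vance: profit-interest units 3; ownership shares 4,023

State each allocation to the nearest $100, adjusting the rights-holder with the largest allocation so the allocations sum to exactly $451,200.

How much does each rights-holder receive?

Profit-interest units total 17; ownership shares total 12,169.
Blended shares (40% profit-interest units + 60% ownership shares): Andrade 0.4880; Delacroix 0.2431; Vance 0.2689.
Proportional shares: Andrade 220,166.35; Delacroix 109,685.79; Vance 121,347.86.
After rounding ($100): Andrade $220,200; Delacroix $109,700; Vance $121,300. Sum = $451,200.
Rounded total matches; no reconciliation needed.

Andrade: $220,200 · Delacroix: $109,700 · Vance: $121,300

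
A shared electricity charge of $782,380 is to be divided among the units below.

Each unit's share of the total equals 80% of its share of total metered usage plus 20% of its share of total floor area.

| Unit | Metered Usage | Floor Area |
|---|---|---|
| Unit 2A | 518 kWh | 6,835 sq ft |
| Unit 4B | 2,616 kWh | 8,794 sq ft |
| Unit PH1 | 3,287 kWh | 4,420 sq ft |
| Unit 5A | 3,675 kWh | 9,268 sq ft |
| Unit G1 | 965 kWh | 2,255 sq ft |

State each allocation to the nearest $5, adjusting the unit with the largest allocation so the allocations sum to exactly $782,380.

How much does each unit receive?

Totals — metered usage 11,061, floor area 31,572.
Composite weights (80% metered usage + 20% floor area): Unit 2A 0.0808; Unit 4B 0.2449; Unit PH1 0.2657; Unit 5A 0.3245; Unit G1 0.0841.
Unrounded shares: Unit 2A 63,187.22; Unit 4B 191,614.96; Unit PH1 207,906.28; Unit 5A 253,889.35; Unit G1 65,782.18.
At nearest $5: Unit 2A $63,185; Unit 4B $191,615; Unit PH1 $207,905; Unit 5A $253,890; Unit G1 $65,780. Sum = $782,375.
Difference $782,380 − $782,375 = +$5 applied to largest allocation (Unit 5A): Unit 5A becomes $253,895.

Unit 2A: $63,185 | Unit 4B: $191,615 | Unit PH1: $207,905 | Unit 5A: $253,895 | Unit G1: $65,780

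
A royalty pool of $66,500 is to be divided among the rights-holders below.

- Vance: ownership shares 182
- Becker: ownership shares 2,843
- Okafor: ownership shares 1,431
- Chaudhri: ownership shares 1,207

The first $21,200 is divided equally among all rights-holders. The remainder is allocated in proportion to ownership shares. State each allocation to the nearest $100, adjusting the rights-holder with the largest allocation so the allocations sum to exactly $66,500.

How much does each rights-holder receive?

Vance: $6,800; Becker: $28,000; Okafor: $16,700; Chaudhri: $15,000

First tranche $21,200 split equally: $5,300 each.
Remainder $45,300 by ownership shares (total 5,663): Vance 1,455.87 → $1,500; Becker 22,741.99 → $22,700; Okafor 11,446.99 → $11,400; Chaudhri 9,655.15 → $9,700.
Totals: Vance $5,300 + $1,500 = $6,800; Becker $5,300 + $22,700 = $28,000; Okafor $5,300 + $11,400 = $16,700; Chaudhri $5,300 + $9,700 = $15,000.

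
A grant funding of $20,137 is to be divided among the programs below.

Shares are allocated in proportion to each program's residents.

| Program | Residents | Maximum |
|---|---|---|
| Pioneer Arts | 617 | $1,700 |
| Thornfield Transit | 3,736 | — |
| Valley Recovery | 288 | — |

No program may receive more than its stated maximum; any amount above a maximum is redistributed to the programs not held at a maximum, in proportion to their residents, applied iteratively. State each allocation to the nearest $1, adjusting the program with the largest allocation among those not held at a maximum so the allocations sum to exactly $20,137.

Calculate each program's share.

Residents total: 4,641.
Proportional shares (ignoring caps): Pioneer Arts 2,677.12; Thornfield Transit 16,210.26; Valley Recovery 1,249.61.
Capped: Pioneer Arts ($1,700); residual $18,437 reallocated over remaining residents 4,024.
Redistributed shares: Thornfield Transit 17,117.45 → $17,117; Valley Recovery 1,319.55 → $1,320.

Pioneer Arts: $1,700; Thornfield Transit: $17,117; Valley Recovery: $1,320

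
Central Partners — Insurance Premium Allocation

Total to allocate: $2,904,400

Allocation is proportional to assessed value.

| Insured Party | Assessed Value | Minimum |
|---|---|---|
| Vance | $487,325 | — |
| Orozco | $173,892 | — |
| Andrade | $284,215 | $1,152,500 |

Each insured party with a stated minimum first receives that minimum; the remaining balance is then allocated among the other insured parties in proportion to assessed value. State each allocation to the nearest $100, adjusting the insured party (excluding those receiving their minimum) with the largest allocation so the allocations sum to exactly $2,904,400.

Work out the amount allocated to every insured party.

Guaranteed amounts: Andrade $1,152,500. Residual $1,751,900.
Residual split over remaining assessed value 661,217: Vance 1,291,171.68 → $1,291,200; Orozco 460,728.32 → $460,700.

Vance: $1,291,200 | Orozco: $460,700 | Andrade: $1,152,500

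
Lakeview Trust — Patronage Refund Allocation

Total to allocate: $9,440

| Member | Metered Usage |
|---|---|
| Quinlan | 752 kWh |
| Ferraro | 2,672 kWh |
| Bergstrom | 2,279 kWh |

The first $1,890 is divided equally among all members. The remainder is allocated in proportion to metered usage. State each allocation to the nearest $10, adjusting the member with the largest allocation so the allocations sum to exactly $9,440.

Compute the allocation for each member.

$1,890 shared equally gives $630 per member.
Remainder $7,550 by metered usage (total 5,703): Quinlan 995.55 → $1,000; Ferraro 3,537.37 → $3,540; Bergstrom 3,017.09 → $3,020.
Rounding difference −$10 on remainder applied to Ferraro.
Totals: Quinlan $630 + $1,000 = $1,630; Ferraro $630 + $3,530 = $4,160; Bergstrom $630 + $3,020 = $3,650.

Quinlan: $1,630; Ferraro: $4,160; Bergstrom: $3,650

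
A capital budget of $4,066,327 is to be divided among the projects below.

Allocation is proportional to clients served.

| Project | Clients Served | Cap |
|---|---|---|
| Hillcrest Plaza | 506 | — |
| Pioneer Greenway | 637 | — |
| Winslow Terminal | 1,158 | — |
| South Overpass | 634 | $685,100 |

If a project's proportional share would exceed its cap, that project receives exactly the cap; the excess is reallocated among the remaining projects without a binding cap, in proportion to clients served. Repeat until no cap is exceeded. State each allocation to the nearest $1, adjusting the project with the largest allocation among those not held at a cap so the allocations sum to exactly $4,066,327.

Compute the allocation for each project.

Hillcrest Plaza: $743,547 | Pioneer Greenway: $936,046 | Winslow Terminal: $1,701,634 | South Overpass: $685,100

Sum of clients served: 2,935.
Unconstrained shares: Hillcrest Plaza 701,043.09; Pioneer Greenway 882,538.43; Winslow Terminal 1,604,363.43; South Overpass 878,382.05.
Capped: South Overpass ($685,100); residual $3,381,227 reallocated over remaining clients served 2,301.
Shares after redistribution: Hillcrest Plaza 743,546.66 → $743,547; Pioneer Greenway 936,045.89 → $936,046; Winslow Terminal 1,701,634.45 → $1,701,634.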